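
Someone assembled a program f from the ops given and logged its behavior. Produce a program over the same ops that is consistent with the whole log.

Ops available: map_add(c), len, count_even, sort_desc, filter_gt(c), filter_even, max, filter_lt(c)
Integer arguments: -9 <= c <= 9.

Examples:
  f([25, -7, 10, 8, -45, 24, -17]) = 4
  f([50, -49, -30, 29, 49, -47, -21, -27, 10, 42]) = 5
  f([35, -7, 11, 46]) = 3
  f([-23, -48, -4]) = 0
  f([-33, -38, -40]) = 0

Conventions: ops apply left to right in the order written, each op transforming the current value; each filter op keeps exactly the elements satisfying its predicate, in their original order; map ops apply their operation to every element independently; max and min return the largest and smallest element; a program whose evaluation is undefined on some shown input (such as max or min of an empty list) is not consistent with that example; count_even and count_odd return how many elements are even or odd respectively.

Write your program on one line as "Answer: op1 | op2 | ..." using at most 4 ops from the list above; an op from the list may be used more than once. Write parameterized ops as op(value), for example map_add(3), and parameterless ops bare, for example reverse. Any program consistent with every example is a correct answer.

filter_gt(1) | map_add(-7) | sort_desc | len

Check, running the answer program on each example:
  [25, -7, 10, 8, -45, 24, -17] -> [25, 10, 8, 24] -> [18, 3, 1, 17] -> [18, 17, 3, 1] -> 4
  [50, -49, -30, 29, 49, -47, -21, -27, 10, 42] -> [50, 29, 49, 10, 42] -> [43, 22, 42, 3, 35] -> [43, 42, 35, 22, 3] -> 5
  [35, -7, 11, 46] -> [35, 11, 46] -> [28, 4, 39] -> [39, 28, 4] -> 3
  [-23, -48, -4] -> [] -> [] -> [] -> 0
  [-33, -38, -40] -> [] -> [] -> [] -> 0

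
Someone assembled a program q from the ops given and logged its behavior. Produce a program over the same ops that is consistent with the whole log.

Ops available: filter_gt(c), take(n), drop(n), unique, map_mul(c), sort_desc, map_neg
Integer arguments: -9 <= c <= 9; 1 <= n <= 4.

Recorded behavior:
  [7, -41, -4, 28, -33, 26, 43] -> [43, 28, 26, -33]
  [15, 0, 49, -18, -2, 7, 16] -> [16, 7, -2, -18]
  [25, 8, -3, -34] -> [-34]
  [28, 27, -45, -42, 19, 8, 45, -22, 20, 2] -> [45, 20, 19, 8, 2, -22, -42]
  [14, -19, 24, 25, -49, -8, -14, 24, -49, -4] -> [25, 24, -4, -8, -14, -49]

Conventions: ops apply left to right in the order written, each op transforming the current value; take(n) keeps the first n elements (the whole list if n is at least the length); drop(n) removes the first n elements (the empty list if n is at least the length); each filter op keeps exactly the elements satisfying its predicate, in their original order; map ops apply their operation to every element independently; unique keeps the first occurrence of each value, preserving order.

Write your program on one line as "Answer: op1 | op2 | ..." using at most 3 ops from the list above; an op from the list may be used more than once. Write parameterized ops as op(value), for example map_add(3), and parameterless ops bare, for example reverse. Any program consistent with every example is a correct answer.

drop(3) | sort_desc | unique

Check, running the answer program on each example:
  [7, -41, -4, 28, -33, 26, 43] -> [28, -33, 26, 43] -> [43, 28, 26, -33] -> [43, 28, 26, -33]
  [15, 0, 49, -18, -2, 7, 16] -> [-18, -2, 7, 16] -> [16, 7, -2, -18] -> [16, 7, -2, -18]
  [25, 8, -3, -34] -> [-34] -> [-34] -> [-34]
  [28, 27, -45, -42, 19, 8, 45, -22, 20, 2] -> [-42, 19, 8, 45, -22, 20, 2] -> [45, 20, 19, 8, 2, -22, -42] -> [45, 20, 19, 8, 2, -22, -42]
  [14, -19, 24, 25, -49, -8, -14, 24, -49, -4] -> [25, -49, -8, -14, 24, -49, -4] -> [25, 24, -4, -8, -14, -49, -49] -> [25, 24, -4, -8, -14, -49]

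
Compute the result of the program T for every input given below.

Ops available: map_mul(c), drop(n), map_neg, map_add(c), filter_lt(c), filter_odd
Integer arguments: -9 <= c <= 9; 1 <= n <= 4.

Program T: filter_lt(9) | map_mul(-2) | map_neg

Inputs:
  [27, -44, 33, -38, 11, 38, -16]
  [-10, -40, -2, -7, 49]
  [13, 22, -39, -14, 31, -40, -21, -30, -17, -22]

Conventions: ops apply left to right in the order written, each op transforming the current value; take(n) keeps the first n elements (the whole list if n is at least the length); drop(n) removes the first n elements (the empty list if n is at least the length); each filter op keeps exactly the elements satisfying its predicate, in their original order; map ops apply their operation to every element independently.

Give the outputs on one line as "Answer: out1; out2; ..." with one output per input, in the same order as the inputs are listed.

[-88, -76, -32]; [-20, -80, -4, -14]; [-78, -28, -80, -42, -60, -34, -44]

Execution, op by op:
  [27, -44, 33, -38, 11, 38, -16] -> [-44, -38, -16] -> [88, 76, 32] -> [-88, -76, -32]
  [-10, -40, -2, -7, 49] -> [-10, -40, -2, -7] -> [20, 80, 4, 14] -> [-20, -80, -4, -14]
  [13, 22, -39, -14, 31, -40, -21, -30, -17, -22] -> [-39, -14, -40, -21, -30, -17, -22] -> [78, 28, 80, 42, 60, 34, 44] -> [-78, -28, -80, -42, -60, -34, -44]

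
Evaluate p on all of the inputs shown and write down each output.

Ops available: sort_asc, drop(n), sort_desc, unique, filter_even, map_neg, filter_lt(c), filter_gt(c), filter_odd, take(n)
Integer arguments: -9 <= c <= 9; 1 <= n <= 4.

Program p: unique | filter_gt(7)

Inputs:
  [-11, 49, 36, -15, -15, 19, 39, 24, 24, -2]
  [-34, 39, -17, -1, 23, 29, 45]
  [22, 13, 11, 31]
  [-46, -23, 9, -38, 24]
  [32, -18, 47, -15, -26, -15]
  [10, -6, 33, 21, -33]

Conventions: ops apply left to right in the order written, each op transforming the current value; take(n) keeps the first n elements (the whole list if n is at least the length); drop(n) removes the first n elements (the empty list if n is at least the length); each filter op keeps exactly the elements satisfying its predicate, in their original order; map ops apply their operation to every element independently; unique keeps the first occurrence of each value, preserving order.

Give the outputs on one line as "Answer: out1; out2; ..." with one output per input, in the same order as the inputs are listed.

Execution, op by op:
  [-11, 49, 36, -15, -15, 19, 39, 24, 24, -2] -> [-11, 49, 36, -15, 19, 39, 24, -2] -> [49, 36, 19, 39, 24]
  [-34, 39, -17, -1, 23, 29, 45] -> [-34, 39, -17, -1, 23, 29, 45] -> [39, 23, 29, 45]
  [22, 13, 11, 31] -> [22, 13, 11, 31] -> [22, 13, 11, 31]
  [-46, -23, 9, -38, 24] -> [-46, -23, 9, -38, 24] -> [9, 24]
  [32, -18, 47, -15, -26, -15] -> [32, -18, 47, -15, -26] -> [32, 47]
  [10, -6, 33, 21, -33] -> [10, -6, 33, 21, -33] -> [10, 33, 21]

[49, 36, 19, 39, 24]; [39, 23, 29, 45]; [22, 13, 11, 31]; [9, 24]; [32, 47]; [10, 33, 21]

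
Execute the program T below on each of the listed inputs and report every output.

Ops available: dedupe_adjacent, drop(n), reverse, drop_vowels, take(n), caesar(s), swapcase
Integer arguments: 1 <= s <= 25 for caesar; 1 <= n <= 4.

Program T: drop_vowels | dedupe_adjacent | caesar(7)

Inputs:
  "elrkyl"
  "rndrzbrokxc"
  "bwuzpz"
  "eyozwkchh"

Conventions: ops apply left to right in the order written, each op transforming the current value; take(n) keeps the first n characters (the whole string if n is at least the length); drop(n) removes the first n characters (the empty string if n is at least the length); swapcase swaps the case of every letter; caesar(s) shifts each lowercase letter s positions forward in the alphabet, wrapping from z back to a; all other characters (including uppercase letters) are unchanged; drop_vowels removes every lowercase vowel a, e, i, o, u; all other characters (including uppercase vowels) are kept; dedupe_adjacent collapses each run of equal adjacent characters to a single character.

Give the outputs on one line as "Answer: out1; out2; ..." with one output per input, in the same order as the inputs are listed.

Execution, op by op:
  "elrkyl" -> "lrkyl" -> "lrkyl" -> "syrfs"
  "rndrzbrokxc" -> "rndrzbrkxc" -> "rndrzbrkxc" -> "yukygiyrej"
  "bwuzpz" -> "bwzpz" -> "bwzpz" -> "idgwg"
  "eyozwkchh" -> "yzwkchh" -> "yzwkch" -> "fgdrjo"

"syrfs"; "yukygiyrej"; "idgwg"; "fgdrjo"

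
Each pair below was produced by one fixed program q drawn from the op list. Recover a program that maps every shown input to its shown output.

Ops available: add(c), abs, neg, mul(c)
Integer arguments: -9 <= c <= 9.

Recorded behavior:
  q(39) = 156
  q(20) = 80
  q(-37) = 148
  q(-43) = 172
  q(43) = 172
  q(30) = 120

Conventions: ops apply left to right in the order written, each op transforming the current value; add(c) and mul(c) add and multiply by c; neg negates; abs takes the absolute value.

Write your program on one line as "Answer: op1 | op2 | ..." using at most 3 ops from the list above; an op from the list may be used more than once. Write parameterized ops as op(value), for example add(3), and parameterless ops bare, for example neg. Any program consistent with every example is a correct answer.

mul(4) | neg | abs

Check, running the answer program on each example:
  39 -> 156 -> -156 -> 156
  20 -> 80 -> -80 -> 80
  -37 -> -148 -> 148 -> 148
  -43 -> -172 -> 172 -> 172
  43 -> 172 -> -172 -> 172
  30 -> 120 -> -120 -> 120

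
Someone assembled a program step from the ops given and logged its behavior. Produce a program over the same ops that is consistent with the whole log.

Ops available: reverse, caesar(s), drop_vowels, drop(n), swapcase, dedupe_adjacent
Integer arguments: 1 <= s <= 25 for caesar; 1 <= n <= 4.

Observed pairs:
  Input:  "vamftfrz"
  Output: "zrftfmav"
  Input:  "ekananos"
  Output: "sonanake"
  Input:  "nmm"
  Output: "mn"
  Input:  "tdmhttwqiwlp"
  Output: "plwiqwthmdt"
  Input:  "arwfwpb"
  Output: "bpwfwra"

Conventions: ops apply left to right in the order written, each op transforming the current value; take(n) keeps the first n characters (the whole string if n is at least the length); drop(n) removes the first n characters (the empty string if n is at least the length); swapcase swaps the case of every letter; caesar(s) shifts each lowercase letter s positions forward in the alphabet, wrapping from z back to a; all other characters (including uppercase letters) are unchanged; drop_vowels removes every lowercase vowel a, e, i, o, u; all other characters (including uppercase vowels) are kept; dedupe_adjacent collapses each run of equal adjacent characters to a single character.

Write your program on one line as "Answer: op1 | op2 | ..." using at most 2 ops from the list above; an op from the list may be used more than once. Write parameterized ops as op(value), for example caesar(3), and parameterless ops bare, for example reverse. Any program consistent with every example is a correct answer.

dedupe_adjacent | reverse

Check, running the answer program on each example:
  "vamftfrz" -> "vamftfrz" -> "zrftfmav"
  "ekananos" -> "ekananos" -> "sonanake"
  "nmm" -> "nm" -> "mn"
  "tdmhttwqiwlp" -> "tdmhtwqiwlp" -> "plwiqwthmdt"
  "arwfwpb" -> "arwfwpb" -> "bpwfwra"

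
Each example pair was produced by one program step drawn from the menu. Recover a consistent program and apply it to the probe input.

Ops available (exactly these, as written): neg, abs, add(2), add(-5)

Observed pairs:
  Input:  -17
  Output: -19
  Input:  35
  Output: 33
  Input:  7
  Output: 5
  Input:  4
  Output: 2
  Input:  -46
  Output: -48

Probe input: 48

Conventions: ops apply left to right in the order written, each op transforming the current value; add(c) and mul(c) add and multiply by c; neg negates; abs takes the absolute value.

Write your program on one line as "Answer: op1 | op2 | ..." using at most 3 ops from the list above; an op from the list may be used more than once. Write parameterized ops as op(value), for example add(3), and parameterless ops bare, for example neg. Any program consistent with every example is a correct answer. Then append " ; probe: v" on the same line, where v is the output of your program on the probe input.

neg | add(2) | neg ; probe: 46

Check, running the answer program on each example:
  -17 -> 17 -> 19 -> -19
  35 -> -35 -> -33 -> 33
  7 -> -7 -> -5 -> 5
  4 -> -4 -> -2 -> 2
  -46 -> 46 -> 48 -> -48
  probe: 48 -> -48 -> -46 -> 46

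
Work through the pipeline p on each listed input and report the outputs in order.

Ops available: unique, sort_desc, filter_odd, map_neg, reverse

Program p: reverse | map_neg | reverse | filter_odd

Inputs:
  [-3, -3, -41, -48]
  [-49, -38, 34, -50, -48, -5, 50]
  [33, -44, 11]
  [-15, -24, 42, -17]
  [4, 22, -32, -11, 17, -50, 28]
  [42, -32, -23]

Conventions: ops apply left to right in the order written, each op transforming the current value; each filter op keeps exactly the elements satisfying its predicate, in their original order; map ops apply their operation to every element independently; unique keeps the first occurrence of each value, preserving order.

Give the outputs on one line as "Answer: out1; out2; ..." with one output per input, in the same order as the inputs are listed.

Execution, op by op:
  [-3, -3, -41, -48] -> [-48, -41, -3, -3] -> [48, 41, 3, 3] -> [3, 3, 41, 48] -> [3, 3, 41]
  [-49, -38, 34, -50, -48, -5, 50] -> [50, -5, -48, -50, 34, -38, -49] -> [-50, 5, 48, 50, -34, 38, 49] -> [49, 38, -34, 50, 48, 5, -50] -> [49, 5]
  [33, -44, 11] -> [11, -44, 33] -> [-11, 44, -33] -> [-33, 44, -11] -> [-33, -11]
  [-15, -24, 42, -17] -> [-17, 42, -24, -15] -> [17, -42, 24, 15] -> [15, 24, -42, 17] -> [15, 17]
  [4, 22, -32, -11, 17, -50, 28] -> [28, -50, 17, -11, -32, 22, 4] -> [-28, 50, -17, 11, 32, -22, -4] -> [-4, -22, 32, 11, -17, 50, -28] -> [11, -17]
  [42, -32, -23] -> [-23, -32, 42] -> [23, 32, -42] -> [-42, 32, 23] -> [23]

[3, 3, 41]; [49, 5]; [-33, -11]; [15, 17]; [11, -17]; [23]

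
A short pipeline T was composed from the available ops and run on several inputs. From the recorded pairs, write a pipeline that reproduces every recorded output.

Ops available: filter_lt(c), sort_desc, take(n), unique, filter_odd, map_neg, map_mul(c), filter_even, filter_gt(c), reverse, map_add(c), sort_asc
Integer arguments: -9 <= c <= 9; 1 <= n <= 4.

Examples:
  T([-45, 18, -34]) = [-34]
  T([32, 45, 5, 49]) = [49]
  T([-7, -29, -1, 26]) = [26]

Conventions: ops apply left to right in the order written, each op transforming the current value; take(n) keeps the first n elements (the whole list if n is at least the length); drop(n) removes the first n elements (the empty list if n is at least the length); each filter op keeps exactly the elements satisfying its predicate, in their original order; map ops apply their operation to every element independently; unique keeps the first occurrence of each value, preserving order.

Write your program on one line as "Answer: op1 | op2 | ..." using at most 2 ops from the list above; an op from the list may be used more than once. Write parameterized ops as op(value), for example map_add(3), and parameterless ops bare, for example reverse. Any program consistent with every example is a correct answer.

reverse | take(1)

Check, running the answer program on each example:
  [-45, 18, -34] -> [-34, 18, -45] -> [-34]
  [32, 45, 5, 49] -> [49, 5, 45, 32] -> [49]
  [-7, -29, -1, 26] -> [26, -1, -29, -7] -> [26]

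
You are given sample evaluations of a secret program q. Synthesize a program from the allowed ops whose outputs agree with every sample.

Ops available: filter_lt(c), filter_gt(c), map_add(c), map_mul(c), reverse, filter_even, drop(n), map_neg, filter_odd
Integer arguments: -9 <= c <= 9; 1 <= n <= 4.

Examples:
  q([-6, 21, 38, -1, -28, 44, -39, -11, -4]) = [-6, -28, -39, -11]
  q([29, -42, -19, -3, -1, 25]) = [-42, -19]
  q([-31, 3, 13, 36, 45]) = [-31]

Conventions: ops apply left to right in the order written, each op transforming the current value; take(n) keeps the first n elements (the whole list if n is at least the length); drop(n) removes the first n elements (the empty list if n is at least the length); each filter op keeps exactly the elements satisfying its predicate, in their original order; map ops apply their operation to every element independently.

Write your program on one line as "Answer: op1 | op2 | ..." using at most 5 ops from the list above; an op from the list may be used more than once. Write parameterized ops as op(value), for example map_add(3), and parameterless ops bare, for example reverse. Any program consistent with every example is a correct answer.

filter_lt(0) | map_neg | filter_gt(4) | map_neg

Check, running the answer program on each example:
  [-6, 21, 38, -1, -28, 44, -39, -11, -4] -> [-6, -1, -28, -39, -11, -4] -> [6, 1, 28, 39, 11, 4] -> [6, 28, 39, 11] -> [-6, -28, -39, -11]
  [29, -42, -19, -3, -1, 25] -> [-42, -19, -3, -1] -> [42, 19, 3, 1] -> [42, 19] -> [-42, -19]
  [-31, 3, 13, 36, 45] -> [-31] -> [31] -> [31] -> [-31]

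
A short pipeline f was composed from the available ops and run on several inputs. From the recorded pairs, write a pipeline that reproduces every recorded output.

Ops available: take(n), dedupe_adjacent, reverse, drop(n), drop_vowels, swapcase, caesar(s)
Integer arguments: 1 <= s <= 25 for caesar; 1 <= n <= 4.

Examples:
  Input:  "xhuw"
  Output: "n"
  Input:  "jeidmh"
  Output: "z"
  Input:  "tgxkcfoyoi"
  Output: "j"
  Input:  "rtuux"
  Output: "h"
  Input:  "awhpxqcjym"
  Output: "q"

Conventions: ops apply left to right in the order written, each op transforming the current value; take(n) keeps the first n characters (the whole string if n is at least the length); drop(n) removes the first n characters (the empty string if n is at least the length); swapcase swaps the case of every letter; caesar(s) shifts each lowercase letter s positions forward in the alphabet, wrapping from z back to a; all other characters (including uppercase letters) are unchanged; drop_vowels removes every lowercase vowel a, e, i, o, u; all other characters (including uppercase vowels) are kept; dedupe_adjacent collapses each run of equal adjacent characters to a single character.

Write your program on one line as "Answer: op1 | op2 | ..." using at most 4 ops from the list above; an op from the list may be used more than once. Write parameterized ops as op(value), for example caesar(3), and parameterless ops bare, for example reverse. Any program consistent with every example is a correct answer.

take(2) | take(1) | caesar(16)

Check, running the answer program on each example:
  "xhuw" -> "xh" -> "x" -> "n"
  "jeidmh" -> "je" -> "j" -> "z"
  "tgxkcfoyoi" -> "tg" -> "t" -> "j"
  "rtuux" -> "rt" -> "r" -> "h"
  "awhpxqcjym" -> "aw" -> "a" -> "q"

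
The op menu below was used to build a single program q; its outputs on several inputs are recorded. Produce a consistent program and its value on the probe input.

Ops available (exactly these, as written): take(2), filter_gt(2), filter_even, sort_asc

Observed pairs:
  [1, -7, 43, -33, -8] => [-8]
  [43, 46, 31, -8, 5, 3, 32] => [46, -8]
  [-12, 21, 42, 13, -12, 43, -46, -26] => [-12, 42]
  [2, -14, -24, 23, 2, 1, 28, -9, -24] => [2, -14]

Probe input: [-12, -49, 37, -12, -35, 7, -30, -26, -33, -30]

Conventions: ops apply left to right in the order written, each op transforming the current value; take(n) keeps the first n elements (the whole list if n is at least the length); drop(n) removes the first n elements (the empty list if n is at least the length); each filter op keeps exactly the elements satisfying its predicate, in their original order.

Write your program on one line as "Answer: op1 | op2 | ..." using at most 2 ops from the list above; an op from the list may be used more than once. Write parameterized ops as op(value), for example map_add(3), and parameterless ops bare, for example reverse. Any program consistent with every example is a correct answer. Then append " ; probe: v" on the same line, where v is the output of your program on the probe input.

filter_even | take(2) ; probe: [-12, -12]

Check, running the answer program on each example:
  [1, -7, 43, -33, -8] -> [-8] -> [-8]
  [43, 46, 31, -8, 5, 3, 32] -> [46, -8, 32] -> [46, -8]
  [-12, 21, 42, 13, -12, 43, -46, -26] -> [-12, 42, -12, -46, -26] -> [-12, 42]
  [2, -14, -24, 23, 2, 1, 28, -9, -24] -> [2, -14, -24, 2, 28, -24] -> [2, -14]
  probe: [-12, -49, 37, -12, -35, 7, -30, -26, -33, -30] -> [-12, -12, -30, -26, -30] -> [-12, -12]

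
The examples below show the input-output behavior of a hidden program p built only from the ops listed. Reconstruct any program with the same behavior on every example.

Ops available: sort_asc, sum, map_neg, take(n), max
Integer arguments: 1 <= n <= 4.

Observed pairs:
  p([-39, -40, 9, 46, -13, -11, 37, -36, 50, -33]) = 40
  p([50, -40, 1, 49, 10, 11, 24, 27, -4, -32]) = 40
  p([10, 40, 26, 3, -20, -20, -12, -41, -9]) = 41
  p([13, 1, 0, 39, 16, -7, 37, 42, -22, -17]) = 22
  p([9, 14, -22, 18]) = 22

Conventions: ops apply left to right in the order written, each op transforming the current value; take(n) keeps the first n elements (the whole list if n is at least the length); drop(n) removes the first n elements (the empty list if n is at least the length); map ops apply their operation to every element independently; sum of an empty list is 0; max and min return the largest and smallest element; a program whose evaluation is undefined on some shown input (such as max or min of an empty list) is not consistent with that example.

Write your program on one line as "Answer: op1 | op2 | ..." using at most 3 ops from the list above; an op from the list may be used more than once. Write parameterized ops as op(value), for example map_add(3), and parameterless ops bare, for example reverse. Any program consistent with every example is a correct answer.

map_neg | max

Check, running the answer program on each example:
  [-39, -40, 9, 46, -13, -11, 37, -36, 50, -33] -> [39, 40, -9, -46, 13, 11, -37, 36, -50, 33] -> 40
  [50, -40, 1, 49, 10, 11, 24, 27, -4, -32] -> [-50, 40, -1, -49, -10, -11, -24, -27, 4, 32] -> 40
  [10, 40, 26, 3, -20, -20, -12, -41, -9] -> [-10, -40, -26, -3, 20, 20, 12, 41, 9] -> 41
  [13, 1, 0, 39, 16, -7, 37, 42, -22, -17] -> [-13, -1, 0, -39, -16, 7, -37, -42, 22, 17] -> 22
  [9, 14, -22, 18] -> [-9, -14, 22, -18] -> 22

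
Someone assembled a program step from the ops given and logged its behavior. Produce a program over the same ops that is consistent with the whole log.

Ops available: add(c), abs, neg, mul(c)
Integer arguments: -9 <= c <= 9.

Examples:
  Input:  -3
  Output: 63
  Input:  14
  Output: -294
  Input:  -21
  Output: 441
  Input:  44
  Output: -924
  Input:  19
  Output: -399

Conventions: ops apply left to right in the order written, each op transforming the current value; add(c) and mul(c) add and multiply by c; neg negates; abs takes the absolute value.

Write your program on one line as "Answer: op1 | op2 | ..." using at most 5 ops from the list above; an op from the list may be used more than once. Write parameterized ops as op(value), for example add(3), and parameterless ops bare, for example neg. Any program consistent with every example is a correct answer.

neg | mul(7) | neg | mul(-3)

Check, running the answer program on each example:
  -3 -> 3 -> 21 -> -21 -> 63
  14 -> -14 -> -98 -> 98 -> -294
  -21 -> 21 -> 147 -> -147 -> 441
  44 -> -44 -> -308 -> 308 -> -924
  19 -> -19 -> -133 -> 133 -> -399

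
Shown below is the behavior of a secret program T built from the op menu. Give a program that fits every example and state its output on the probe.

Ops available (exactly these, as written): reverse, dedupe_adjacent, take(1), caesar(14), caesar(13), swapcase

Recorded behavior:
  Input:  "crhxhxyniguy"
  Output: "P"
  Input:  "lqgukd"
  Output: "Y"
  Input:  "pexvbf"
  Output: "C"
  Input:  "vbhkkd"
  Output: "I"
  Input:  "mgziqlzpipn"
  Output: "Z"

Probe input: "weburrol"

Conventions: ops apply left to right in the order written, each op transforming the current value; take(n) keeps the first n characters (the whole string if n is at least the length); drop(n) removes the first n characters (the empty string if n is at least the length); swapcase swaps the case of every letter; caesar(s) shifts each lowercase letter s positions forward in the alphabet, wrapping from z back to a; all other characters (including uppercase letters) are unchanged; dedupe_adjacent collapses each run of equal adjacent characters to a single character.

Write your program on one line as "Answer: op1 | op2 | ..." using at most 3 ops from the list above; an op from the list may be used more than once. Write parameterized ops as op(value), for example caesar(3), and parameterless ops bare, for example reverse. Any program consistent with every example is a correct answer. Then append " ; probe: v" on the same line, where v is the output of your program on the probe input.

caesar(13) | take(1) | swapcase ; probe: "J"

Check, running the answer program on each example:
  "crhxhxyniguy" -> "peukuklavthl" -> "p" -> "P"
  "lqgukd" -> "ydthxq" -> "y" -> "Y"
  "pexvbf" -> "crkios" -> "c" -> "C"
  "vbhkkd" -> "iouxxq" -> "i" -> "I"
  "mgziqlzpipn" -> "ztmvdymcvca" -> "z" -> "Z"
  probe: "weburrol" -> "jroheeby" -> "j" -> "J"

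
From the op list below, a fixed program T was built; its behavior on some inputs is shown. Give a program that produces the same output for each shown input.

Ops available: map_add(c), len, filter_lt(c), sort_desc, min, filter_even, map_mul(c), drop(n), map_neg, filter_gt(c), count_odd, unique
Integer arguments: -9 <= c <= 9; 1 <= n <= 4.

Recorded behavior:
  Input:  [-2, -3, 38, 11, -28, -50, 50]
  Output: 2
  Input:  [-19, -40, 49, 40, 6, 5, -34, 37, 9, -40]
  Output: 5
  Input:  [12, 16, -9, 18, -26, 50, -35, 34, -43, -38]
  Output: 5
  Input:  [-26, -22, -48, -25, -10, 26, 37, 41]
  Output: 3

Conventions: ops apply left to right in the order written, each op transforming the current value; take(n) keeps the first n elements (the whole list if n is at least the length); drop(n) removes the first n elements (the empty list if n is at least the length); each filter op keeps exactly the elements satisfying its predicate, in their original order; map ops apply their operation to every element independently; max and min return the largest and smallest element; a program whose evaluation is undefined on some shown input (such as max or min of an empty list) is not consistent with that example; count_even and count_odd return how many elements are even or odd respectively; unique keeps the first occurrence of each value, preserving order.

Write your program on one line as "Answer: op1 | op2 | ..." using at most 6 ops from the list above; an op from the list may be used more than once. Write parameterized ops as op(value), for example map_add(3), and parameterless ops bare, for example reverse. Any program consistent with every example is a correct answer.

map_mul(-4) | drop(2) | drop(3) | map_neg | len

Check, running the answer program on each example:
  [-2, -3, 38, 11, -28, -50, 50] -> [8, 12, -152, -44, 112, 200, -200] -> [-152, -44, 112, 200, -200] -> [200, -200] -> [-200, 200] -> 2
  [-19, -40, 49, 40, 6, 5, -34, 37, 9, -40] -> [76, 160, -196, -160, -24, -20, 136, -148, -36, 160] -> [-196, -160, -24, -20, 136, -148, -36, 160] -> [-20, 136, -148, -36, 160] -> [20, -136, 148, 36, -160] -> 5
  [12, 16, -9, 18, -26, 50, -35, 34, -43, -38] -> [-48, -64, 36, -72, 104, -200, 140, -136, 172, 152] -> [36, -72, 104, -200, 140, -136, 172, 152] -> [-200, 140, -136, 172, 152] -> [200, -140, 136, -172, -152] -> 5
  [-26, -22, -48, -25, -10, 26, 37, 41] -> [104, 88, 192, 100, 40, -104, -148, -164] -> [192, 100, 40, -104, -148, -164] -> [-104, -148, -164] -> [104, 148, 164] -> 3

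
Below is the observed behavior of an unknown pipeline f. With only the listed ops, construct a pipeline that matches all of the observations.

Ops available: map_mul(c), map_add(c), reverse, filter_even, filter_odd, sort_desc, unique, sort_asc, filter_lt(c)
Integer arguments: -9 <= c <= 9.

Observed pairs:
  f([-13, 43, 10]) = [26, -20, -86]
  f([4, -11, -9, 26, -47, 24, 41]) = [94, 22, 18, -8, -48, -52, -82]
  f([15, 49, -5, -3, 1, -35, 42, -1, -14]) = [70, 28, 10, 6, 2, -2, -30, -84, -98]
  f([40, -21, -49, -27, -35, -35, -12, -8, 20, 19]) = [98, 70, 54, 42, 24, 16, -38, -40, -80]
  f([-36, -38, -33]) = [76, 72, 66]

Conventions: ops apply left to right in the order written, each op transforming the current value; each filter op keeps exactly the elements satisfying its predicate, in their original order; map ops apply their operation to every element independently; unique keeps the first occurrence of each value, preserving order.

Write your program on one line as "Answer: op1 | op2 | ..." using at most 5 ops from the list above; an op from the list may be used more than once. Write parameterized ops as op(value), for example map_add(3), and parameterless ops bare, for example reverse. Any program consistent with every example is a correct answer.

sort_desc | map_mul(-2) | sort_desc | unique

Check, running the answer program on each example:
  [-13, 43, 10] -> [43, 10, -13] -> [-86, -20, 26] -> [26, -20, -86] -> [26, -20, -86]
  [4, -11, -9, 26, -47, 24, 41] -> [41, 26, 24, 4, -9, -11, -47] -> [-82, -52, -48, -8, 18, 22, 94] -> [94, 22, 18, -8, -48, -52, -82] -> [94, 22, 18, -8, -48, -52, -82]
  [15, 49, -5, -3, 1, -35, 42, -1, -14] -> [49, 42, 15, 1, -1, -3, -5, -14, -35] -> [-98, -84, -30, -2, 2, 6, 10, 28, 70] -> [70, 28, 10, 6, 2, -2, -30, -84, -98] -> [70, 28, 10, 6, 2, -2, -30, -84, -98]
  [40, -21, -49, -27, -35, -35, -12, -8, 20, 19] -> [40, 20, 19, -8, -12, -21, -27, -35, -35, -49] -> [-80, -40, -38, 16, 24, 42, 54, 70, 70, 98] -> [98, 70, 70, 54, 42, 24, 16, -38, -40, -80] -> [98, 70, 54, 42, 24, 16, -38, -40, -80]
  [-36, -38, -33] -> [-33, -36, -38] -> [66, 72, 76] -> [76, 72, 66] -> [76, 72, 66]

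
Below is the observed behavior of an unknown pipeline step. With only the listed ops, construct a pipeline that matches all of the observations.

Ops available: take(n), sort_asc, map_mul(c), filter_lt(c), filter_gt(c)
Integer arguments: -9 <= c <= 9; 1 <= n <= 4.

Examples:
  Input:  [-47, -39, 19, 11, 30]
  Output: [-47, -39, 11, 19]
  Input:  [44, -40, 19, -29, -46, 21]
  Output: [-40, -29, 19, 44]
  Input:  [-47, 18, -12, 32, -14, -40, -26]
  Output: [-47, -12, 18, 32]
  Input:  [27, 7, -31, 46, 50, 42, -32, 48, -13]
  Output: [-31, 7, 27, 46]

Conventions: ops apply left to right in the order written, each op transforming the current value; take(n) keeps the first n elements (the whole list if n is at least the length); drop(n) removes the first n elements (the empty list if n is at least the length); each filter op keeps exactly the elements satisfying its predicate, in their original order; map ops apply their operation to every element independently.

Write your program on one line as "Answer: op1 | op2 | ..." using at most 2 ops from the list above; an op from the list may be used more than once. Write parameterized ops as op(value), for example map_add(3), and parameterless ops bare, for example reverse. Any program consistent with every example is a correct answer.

take(4) | sort_asc

Check, running the answer program on each example:
  [-47, -39, 19, 11, 30] -> [-47, -39, 19, 11] -> [-47, -39, 11, 19]
  [44, -40, 19, -29, -46, 21] -> [44, -40, 19, -29] -> [-40, -29, 19, 44]
  [-47, 18, -12, 32, -14, -40, -26] -> [-47, 18, -12, 32] -> [-47, -12, 18, 32]
  [27, 7, -31, 46, 50, 42, -32, 48, -13] -> [27, 7, -31, 46] -> [-31, 7, 27, 46]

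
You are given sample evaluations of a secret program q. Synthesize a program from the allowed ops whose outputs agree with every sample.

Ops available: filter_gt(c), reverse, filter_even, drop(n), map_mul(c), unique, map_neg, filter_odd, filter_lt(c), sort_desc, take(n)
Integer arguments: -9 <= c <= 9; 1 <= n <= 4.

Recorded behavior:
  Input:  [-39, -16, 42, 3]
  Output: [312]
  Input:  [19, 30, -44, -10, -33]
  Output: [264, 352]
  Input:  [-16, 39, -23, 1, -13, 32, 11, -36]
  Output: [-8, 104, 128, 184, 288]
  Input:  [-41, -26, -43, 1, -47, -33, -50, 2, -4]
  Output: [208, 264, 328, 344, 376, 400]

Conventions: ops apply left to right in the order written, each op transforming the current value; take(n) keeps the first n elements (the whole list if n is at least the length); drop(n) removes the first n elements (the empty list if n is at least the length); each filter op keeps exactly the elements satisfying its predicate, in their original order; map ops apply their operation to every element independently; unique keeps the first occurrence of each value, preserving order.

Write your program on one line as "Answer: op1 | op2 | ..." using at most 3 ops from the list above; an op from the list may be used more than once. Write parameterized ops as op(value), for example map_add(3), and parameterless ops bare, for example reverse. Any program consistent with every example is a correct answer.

sort_desc | map_mul(-8) | drop(3)

Check, running the answer program on each example:
  [-39, -16, 42, 3] -> [42, 3, -16, -39] -> [-336, -24, 128, 312] -> [312]
  [19, 30, -44, -10, -33] -> [30, 19, -10, -33, -44] -> [-240, -152, 80, 264, 352] -> [264, 352]
  [-16, 39, -23, 1, -13, 32, 11, -36] -> [39, 32, 11, 1, -13, -16, -23, -36] -> [-312, -256, -88, -8, 104, 128, 184, 288] -> [-8, 104, 128, 184, 288]
  [-41, -26, -43, 1, -47, -33, -50, 2, -4] -> [2, 1, -4, -26, -33, -41, -43, -47, -50] -> [-16, -8, 32, 208, 264, 328, 344, 376, 400] -> [208, 264, 328, 344, 376, 400]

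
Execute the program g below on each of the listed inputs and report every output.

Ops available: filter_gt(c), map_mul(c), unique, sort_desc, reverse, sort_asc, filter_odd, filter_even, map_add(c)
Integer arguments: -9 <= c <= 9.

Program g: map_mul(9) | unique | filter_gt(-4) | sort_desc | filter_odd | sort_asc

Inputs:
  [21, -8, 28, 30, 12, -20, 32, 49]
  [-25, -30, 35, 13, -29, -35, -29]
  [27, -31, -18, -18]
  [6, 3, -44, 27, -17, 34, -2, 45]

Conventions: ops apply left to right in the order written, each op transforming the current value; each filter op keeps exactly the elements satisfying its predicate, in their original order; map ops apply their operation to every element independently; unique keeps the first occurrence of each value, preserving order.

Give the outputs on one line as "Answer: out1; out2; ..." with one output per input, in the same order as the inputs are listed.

[189, 441]; [117, 315]; [243]; [27, 243, 405]

Execution, op by op:
  [21, -8, 28, 30, 12, -20, 32, 49] -> [189, -72, 252, 270, 108, -180, 288, 441] -> [189, -72, 252, 270, 108, -180, 288, 441] -> [189, 252, 270, 108, 288, 441] -> [441, 288, 270, 252, 189, 108] -> [441, 189] -> [189, 441]
  [-25, -30, 35, 13, -29, -35, -29] -> [-225, -270, 315, 117, -261, -315, -261] -> [-225, -270, 315, 117, -261, -315] -> [315, 117] -> [315, 117] -> [315, 117] -> [117, 315]
  [27, -31, -18, -18] -> [243, -279, -162, -162] -> [243, -279, -162] -> [243] -> [243] -> [243] -> [243]
  [6, 3, -44, 27, -17, 34, -2, 45] -> [54, 27, -396, 243, -153, 306, -18, 405] -> [54, 27, -396, 243, -153, 306, -18, 405] -> [54, 27, 243, 306, 405] -> [405, 306, 243, 54, 27] -> [405, 243, 27] -> [27, 243, 405]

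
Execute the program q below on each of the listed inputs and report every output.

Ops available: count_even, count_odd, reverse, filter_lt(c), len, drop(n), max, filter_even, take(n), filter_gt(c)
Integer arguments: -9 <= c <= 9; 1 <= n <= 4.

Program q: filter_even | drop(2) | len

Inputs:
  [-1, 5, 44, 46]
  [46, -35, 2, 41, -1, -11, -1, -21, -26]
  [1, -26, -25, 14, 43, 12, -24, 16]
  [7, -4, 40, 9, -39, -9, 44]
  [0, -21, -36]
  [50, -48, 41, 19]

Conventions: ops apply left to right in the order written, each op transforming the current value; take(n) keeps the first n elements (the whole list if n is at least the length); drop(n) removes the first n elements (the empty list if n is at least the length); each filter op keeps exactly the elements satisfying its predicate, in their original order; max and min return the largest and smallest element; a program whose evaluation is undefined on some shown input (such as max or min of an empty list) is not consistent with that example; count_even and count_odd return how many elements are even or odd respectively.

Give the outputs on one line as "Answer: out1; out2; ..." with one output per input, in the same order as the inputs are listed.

0; 1; 3; 1; 0; 0

Execution, op by op:
  [-1, 5, 44, 46] -> [44, 46] -> [] -> 0
  [46, -35, 2, 41, -1, -11, -1, -21, -26] -> [46, 2, -26] -> [-26] -> 1
  [1, -26, -25, 14, 43, 12, -24, 16] -> [-26, 14, 12, -24, 16] -> [12, -24, 16] -> 3
  [7, -4, 40, 9, -39, -9, 44] -> [-4, 40, 44] -> [44] -> 1
  [0, -21, -36] -> [0, -36] -> [] -> 0
  [50, -48, 41, 19] -> [50, -48] -> [] -> 0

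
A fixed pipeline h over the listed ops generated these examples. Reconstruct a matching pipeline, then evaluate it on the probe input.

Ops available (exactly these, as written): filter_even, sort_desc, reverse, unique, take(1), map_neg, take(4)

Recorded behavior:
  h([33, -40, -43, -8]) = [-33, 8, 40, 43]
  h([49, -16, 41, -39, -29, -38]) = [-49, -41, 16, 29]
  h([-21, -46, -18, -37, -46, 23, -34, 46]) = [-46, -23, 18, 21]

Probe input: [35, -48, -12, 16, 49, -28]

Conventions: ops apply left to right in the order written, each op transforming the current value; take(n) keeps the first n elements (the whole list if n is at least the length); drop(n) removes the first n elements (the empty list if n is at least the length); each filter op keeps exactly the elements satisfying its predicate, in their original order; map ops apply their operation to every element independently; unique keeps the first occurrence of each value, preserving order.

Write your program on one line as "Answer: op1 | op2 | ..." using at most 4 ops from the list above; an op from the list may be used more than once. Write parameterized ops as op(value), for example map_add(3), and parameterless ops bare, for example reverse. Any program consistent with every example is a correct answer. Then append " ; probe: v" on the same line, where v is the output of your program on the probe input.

sort_desc | map_neg | take(4) ; probe: [-49, -35, -16, 12]

Check, running the answer program on each example:
  [33, -40, -43, -8] -> [33, -8, -40, -43] -> [-33, 8, 40, 43] -> [-33, 8, 40, 43]
  [49, -16, 41, -39, -29, -38] -> [49, 41, -16, -29, -38, -39] -> [-49, -41, 16, 29, 38, 39] -> [-49, -41, 16, 29]
  [-21, -46, -18, -37, -46, 23, -34, 46] -> [46, 23, -18, -21, -34, -37, -46, -46] -> [-46, -23, 18, 21, 34, 37, 46, 46] -> [-46, -23, 18, 21]
  probe: [35, -48, -12, 16, 49, -28] -> [49, 35, 16, -12, -28, -48] -> [-49, -35, -16, 12, 28, 48] -> [-49, -35, -16, 12]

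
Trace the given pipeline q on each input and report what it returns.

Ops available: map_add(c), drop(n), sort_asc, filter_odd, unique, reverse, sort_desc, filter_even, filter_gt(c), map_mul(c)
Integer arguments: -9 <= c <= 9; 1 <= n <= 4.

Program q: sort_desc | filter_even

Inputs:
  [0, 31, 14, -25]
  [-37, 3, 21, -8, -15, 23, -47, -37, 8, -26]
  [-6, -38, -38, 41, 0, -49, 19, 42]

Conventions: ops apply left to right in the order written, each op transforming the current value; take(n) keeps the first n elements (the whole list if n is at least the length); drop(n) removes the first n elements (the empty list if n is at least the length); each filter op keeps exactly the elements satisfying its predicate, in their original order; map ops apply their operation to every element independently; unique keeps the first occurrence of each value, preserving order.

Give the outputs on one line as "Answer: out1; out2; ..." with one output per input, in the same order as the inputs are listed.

Execution, op by op:
  [0, 31, 14, -25] -> [31, 14, 0, -25] -> [14, 0]
  [-37, 3, 21, -8, -15, 23, -47, -37, 8, -26] -> [23, 21, 8, 3, -8, -15, -26, -37, -37, -47] -> [8, -8, -26]
  [-6, -38, -38, 41, 0, -49, 19, 42] -> [42, 41, 19, 0, -6, -38, -38, -49] -> [42, 0, -6, -38, -38]

[14, 0]; [8, -8, -26]; [42, 0, -6, -38, -38]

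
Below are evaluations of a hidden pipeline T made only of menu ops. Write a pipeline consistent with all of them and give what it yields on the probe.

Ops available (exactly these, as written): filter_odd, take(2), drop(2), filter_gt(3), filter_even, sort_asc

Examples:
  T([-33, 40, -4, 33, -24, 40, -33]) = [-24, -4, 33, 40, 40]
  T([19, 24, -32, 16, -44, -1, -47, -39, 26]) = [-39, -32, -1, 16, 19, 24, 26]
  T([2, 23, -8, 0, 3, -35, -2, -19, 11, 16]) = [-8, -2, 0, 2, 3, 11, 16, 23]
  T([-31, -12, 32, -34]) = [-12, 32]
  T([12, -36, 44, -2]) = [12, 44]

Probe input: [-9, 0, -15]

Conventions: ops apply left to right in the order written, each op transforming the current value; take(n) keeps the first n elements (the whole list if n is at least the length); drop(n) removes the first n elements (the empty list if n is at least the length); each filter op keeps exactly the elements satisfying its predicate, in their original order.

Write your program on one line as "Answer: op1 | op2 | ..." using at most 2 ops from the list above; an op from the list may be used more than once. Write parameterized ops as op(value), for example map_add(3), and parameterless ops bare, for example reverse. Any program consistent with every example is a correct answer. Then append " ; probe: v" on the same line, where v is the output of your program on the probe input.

sort_asc | drop(2) ; probe: [0]

Check, running the answer program on each example:
  [-33, 40, -4, 33, -24, 40, -33] -> [-33, -33, -24, -4, 33, 40, 40] -> [-24, -4, 33, 40, 40]
  [19, 24, -32, 16, -44, -1, -47, -39, 26] -> [-47, -44, -39, -32, -1, 16, 19, 24, 26] -> [-39, -32, -1, 16, 19, 24, 26]
  [2, 23, -8, 0, 3, -35, -2, -19, 11, 16] -> [-35, -19, -8, -2, 0, 2, 3, 11, 16, 23] -> [-8, -2, 0, 2, 3, 11, 16, 23]
  [-31, -12, 32, -34] -> [-34, -31, -12, 32] -> [-12, 32]
  [12, -36, 44, -2] -> [-36, -2, 12, 44] -> [12, 44]
  probe: [-9, 0, -15] -> [-15, -9, 0] -> [0]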